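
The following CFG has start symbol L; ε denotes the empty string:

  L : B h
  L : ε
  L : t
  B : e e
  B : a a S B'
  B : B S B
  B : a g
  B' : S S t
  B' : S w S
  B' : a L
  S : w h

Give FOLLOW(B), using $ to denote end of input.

{ h, w }

In L : B h: add FIRST(h) = { h }.
In B : B S B: add FIRST(S B) = { w }.
In B : B S B: B is at the end, add FOLLOW(B) = { h, w }.
Union: FOLLOW(B) = { h, w }.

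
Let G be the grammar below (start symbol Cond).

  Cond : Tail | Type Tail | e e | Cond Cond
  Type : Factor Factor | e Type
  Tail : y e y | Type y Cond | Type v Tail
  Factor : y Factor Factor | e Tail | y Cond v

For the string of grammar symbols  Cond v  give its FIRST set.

{ e, y }

Add FIRST(Cond) = { e, y }; Cond is not nullable, stop.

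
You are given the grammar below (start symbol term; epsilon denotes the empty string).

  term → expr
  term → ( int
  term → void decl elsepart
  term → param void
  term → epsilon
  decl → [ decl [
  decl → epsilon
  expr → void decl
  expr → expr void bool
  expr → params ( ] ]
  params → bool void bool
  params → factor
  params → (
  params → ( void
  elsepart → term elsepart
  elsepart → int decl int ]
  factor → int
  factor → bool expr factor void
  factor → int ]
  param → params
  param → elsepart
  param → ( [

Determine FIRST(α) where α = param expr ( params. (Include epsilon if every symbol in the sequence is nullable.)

{ (, bool, int, void }

Add FIRST(param) = { (, bool, int, void }; param is not nullable, stop.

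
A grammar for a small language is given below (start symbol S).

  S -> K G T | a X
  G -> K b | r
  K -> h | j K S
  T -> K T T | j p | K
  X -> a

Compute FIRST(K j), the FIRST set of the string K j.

Add FIRST(K) = { h, j }; K is not nullable, stop.

{ h, j }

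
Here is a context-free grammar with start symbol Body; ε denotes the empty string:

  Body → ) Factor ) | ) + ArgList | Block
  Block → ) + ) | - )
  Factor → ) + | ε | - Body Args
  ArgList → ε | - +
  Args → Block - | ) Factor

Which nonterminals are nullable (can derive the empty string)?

Directly nullable (have an ε-production): Factor, ArgList.
No other nonterminal has a production whose RHS symbols are all nullable.

{ ArgList, Factor }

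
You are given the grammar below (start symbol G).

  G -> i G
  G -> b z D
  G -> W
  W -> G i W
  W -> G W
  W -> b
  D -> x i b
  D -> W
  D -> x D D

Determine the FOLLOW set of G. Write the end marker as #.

{ #, b, i }

G is the start symbol, so # ∈ FOLLOW(G).
In G -> i G: G is at the end, add FOLLOW(G) = { #, b, i }.
In W -> G i W: add FIRST(i W) = { i }.
In W -> G W: add FIRST(W) = { b, i }.
Union: FOLLOW(G) = { #, b, i }.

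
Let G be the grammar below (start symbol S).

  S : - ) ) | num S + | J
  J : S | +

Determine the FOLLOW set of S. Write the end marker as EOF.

{ EOF, + }

S is the start symbol, so EOF ∈ FOLLOW(S).
In S : num S +: add FIRST(+) = { + }.
In J : S: S is at the end, add FOLLOW(J) = { EOF, + }.
Union: FOLLOW(S) = { EOF, + }.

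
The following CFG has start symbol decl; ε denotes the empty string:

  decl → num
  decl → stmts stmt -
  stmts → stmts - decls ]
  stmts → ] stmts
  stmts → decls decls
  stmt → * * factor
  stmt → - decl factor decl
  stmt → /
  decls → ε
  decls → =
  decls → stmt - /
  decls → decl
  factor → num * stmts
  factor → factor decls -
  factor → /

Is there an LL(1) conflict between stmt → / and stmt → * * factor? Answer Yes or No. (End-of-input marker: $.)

No

FIRST(/) = { / } and FIRST(* * factor) = { * }.
The FIRST sets are disjoint and neither alternative is nullable — no conflict.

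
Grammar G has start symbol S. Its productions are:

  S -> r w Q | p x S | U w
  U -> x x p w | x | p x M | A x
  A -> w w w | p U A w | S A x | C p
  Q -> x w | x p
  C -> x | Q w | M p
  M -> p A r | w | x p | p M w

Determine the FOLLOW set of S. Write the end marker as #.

S is the start symbol, so # ∈ FOLLOW(S).
In S -> p x S: S is at the end, add FOLLOW(S) = { #, p, r, w, x }.
In A -> S A x: add FIRST(A x) = { p, r, w, x }.
Union: FOLLOW(S) = { #, p, r, w, x }.

{ #, p, r, w, x }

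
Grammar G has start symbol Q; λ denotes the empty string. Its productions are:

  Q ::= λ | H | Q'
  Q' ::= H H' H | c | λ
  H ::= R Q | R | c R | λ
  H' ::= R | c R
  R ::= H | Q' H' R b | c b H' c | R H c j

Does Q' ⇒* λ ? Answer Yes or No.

Yes

Q' has an λ-production, so Q' ⇒ λ.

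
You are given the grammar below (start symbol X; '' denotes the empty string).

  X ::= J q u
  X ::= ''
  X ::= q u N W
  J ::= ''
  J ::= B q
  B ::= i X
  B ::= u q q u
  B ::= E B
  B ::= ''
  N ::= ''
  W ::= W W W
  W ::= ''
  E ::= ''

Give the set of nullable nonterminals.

Directly nullable (have an ''-production): X, J, B, N, W, E.

{ B, E, J, N, W, X }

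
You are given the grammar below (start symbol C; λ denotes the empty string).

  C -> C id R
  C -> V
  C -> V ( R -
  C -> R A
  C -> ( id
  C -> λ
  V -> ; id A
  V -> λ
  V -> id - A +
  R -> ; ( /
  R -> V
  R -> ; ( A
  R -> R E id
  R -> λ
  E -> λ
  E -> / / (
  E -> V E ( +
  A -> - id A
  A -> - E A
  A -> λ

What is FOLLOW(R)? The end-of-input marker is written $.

{ $, (, -, /, ;, id }

In C -> C id R: R is at the end, add FOLLOW(C) = { $, id }.
In C -> V ( R -: add FIRST(-) = { - }.
In C -> R A: add FIRST(A)\{λ} = { - }.
  Since A is nullable, also add FOLLOW(C) = { $, id }.
In R -> R E id: add FIRST(E id) = { (, /, ;, id }.
Union: FOLLOW(R) = { $, (, -, /, ;, id }.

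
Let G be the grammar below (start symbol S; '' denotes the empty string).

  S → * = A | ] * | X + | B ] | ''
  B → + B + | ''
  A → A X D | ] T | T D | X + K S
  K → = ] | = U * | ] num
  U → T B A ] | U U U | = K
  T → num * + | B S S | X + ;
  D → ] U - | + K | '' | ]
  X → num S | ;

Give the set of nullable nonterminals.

{ A, B, D, S, T }

Directly nullable (have an ''-production): S, B, D.
A → T D with every symbol nullable, so A is nullable.
T → B S S with every symbol nullable, so T is nullable.
No other nonterminal has a production whose RHS symbols are all nullable.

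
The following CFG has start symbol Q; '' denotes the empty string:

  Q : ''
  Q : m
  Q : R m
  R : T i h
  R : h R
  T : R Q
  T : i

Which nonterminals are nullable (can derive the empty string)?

{ Q }

Directly nullable (have an ''-production): Q.
No other nonterminal has a production whose RHS symbols are all nullable.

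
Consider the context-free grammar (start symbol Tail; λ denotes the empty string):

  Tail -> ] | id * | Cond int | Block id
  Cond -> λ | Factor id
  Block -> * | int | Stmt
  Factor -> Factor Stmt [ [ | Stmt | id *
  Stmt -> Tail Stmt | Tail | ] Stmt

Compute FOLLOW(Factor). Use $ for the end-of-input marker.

In Cond -> Factor id: add FIRST(id) = { id }.
In Factor -> Factor Stmt [ [: add FIRST(Stmt [ [) = { *, ], id, int }.
Union: FOLLOW(Factor) = { *, ], id, int }.

{ *, ], id, int }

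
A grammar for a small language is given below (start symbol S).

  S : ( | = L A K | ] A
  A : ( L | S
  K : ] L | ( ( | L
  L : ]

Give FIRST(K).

{ (, ] }

K : ] L contributes {]}.
K : ( ( contributes {(}.
From K : L: add FIRST(L) = { ] }.
Union: FIRST(K) = { (, ] }.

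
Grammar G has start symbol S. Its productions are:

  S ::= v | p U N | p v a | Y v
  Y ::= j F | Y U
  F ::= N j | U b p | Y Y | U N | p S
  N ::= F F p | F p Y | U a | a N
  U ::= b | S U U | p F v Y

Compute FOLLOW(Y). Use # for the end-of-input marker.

{ #, a, b, j, p, v }

In S ::= Y v: add FIRST(v) = { v }.
In Y ::= Y U: add FIRST(U) = { b, j, p, v }.
In F ::= Y Y: add FIRST(Y) = { j }.
In F ::= Y Y: Y is at the end, add FOLLOW(F) = { #, a, b, j, p, v }.
In N ::= F p Y: Y is at the end, add FOLLOW(N) = { #, a, b, j, p, v }.
In U ::= p F v Y: Y is at the end, add FOLLOW(U) = { #, a, b, j, p, v }.
Union: FOLLOW(Y) = { #, a, b, j, p, v }.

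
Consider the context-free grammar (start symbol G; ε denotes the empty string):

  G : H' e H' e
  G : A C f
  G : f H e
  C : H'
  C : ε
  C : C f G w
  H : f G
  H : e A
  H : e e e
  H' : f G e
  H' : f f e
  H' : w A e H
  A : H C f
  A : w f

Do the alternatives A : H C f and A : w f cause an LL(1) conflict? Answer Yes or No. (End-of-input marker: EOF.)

FIRST(H C f) = { e, f } and FIRST(w f) = { w }.
The FIRST sets are disjoint and neither alternative is nullable — no conflict.

No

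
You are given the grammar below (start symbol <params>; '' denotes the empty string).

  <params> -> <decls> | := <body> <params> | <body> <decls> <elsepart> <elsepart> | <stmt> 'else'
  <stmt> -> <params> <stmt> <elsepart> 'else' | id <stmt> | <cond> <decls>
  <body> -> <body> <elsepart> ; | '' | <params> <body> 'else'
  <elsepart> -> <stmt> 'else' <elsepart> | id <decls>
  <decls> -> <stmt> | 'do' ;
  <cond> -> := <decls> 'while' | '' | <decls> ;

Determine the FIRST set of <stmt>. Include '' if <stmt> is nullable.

From <stmt> -> <params> <stmt> <elsepart> 'else': add FIRST(<params>) = { 'do', :=, id }.
<stmt> -> id <stmt> contributes {id}.
From <stmt> -> <cond> <decls>: <cond> nullable, take FIRST(<cond>) ∪ FIRST(<decls>) = { 'do', :=, id }.
Union: FIRST(<stmt>) = { 'do', :=, id }.

{ 'do', :=, id }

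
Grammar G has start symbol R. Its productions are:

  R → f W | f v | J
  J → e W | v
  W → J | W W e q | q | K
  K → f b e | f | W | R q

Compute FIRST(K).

K → f b e contributes {f}.
K → f contributes {f}.
From K → W: add FIRST(W) = { e, f, q, v }.
From K → R q: add FIRST(R) = { e, f, v }.
Union: FIRST(K) = { e, f, q, v }.

{ e, f, q, v }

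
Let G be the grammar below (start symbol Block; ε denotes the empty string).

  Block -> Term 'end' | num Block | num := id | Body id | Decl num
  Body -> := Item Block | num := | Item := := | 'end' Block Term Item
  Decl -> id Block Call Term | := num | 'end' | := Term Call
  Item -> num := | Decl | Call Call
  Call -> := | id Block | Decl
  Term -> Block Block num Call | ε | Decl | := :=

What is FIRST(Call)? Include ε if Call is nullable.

Call -> := contributes {:=}.
Call -> id Block contributes {id}.
From Call -> Decl: add FIRST(Decl) = { 'end', :=, id }.
Union: FIRST(Call) = { 'end', :=, id }.

{ 'end', :=, id }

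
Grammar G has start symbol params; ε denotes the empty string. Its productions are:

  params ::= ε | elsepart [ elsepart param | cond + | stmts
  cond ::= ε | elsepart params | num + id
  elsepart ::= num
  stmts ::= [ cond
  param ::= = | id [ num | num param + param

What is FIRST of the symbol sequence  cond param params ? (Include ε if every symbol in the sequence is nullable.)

{ =, id, num }

Add FIRST(cond)\{ε} = { num }; cond is nullable, continue.
Add FIRST(param) = { =, id, num }; param is not nullable, stop.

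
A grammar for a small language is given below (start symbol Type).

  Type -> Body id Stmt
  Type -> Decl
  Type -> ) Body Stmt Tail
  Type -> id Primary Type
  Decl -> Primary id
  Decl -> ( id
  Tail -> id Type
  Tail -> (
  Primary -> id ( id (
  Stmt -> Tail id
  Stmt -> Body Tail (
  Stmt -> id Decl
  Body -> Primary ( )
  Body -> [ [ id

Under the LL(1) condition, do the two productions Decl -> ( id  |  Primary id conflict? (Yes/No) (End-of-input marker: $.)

FIRST(( id) = { ( } and FIRST(Primary id) = { id }.
The FIRST sets are disjoint and neither alternative is nullable — no conflict.

No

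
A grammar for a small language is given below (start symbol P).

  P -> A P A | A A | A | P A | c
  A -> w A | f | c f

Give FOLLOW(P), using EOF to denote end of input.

P is the start symbol, so EOF ∈ FOLLOW(P).
In P -> A P A: add FIRST(A) = { c, f, w }.
In P -> P A: add FIRST(A) = { c, f, w }.
Union: FOLLOW(P) = { EOF, c, f, w }.

{ EOF, c, f, w }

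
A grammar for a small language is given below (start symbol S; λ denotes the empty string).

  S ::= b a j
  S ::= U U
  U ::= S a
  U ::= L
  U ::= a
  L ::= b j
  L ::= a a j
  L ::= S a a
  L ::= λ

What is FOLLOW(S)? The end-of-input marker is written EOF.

{ EOF, a }

S is the start symbol, so EOF ∈ FOLLOW(S).
In U ::= S a: add FIRST(a) = { a }.
In L ::= S a a: add FIRST(a a) = { a }.
Union: FOLLOW(S) = { EOF, a }.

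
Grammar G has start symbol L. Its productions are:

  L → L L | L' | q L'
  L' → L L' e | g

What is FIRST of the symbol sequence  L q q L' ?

Add FIRST(L) = { g, q }; L is not nullable, stop.

{ g, q }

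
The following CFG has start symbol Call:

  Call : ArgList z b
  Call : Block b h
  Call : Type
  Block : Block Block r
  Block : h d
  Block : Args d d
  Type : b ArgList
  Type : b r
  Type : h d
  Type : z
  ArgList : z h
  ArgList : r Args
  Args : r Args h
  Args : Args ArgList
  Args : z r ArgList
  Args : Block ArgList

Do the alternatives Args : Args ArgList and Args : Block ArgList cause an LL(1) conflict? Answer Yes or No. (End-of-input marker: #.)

FIRST(Args ArgList) = { h, r, z } and FIRST(Block ArgList) = { h, r, z }.
Both contain h, so the two alternatives are not disjoint — LL(1) conflict.

Yes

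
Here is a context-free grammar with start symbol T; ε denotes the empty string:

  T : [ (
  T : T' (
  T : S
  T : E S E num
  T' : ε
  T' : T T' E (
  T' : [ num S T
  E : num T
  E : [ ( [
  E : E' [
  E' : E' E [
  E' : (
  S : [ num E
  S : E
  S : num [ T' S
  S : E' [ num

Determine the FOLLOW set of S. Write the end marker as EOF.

In T : S: S is at the end, add FOLLOW(T) = { EOF, (, [, num }.
In T : E S E num: add FIRST(E num) = { (, [, num }.
In T' : [ num S T: add FIRST(T) = { (, [, num }.
In S : num [ T' S: S is at the end, add FOLLOW(S) = { EOF, (, [, num }.
Union: FOLLOW(S) = { EOF, (, [, num }.

{ EOF, (, [, num }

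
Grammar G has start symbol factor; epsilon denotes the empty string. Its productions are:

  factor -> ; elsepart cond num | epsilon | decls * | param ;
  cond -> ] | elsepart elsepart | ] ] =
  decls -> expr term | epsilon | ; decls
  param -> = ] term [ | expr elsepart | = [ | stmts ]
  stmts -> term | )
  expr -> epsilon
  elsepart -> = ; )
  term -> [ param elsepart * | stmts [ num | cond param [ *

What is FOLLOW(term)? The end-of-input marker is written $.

In decls -> expr term: term is at the end, add FOLLOW(decls) = { * }.
In param -> = ] term [: add FIRST([) = { [ }.
In stmts -> term: term is at the end, add FOLLOW(stmts) = { [, ] }.
Union: FOLLOW(term) = { *, [, ] }.

{ *, [, ] }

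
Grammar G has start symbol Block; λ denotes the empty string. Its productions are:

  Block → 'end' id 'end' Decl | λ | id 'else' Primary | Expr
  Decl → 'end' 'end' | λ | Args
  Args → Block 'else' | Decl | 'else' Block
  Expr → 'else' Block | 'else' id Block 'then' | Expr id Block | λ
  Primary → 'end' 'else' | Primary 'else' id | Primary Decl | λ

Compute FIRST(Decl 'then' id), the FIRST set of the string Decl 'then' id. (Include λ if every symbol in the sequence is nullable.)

Add FIRST(Decl)\{λ} = { 'else', 'end', id }; Decl is nullable, continue.
'then' is a terminal; add {'then'} and stop.

{ 'else', 'end', 'then', id }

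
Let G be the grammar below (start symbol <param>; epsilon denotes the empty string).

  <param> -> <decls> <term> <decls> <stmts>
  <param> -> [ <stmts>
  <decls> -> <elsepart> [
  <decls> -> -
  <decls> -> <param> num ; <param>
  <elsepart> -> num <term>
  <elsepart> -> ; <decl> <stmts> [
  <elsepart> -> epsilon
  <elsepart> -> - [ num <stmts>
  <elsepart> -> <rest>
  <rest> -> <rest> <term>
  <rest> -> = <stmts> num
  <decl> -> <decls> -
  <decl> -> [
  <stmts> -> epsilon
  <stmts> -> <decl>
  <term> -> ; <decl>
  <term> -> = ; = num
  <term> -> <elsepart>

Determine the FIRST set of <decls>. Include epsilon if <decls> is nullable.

{ -, ;, =, [, num }

From <decls> -> <elsepart> [: <elsepart> nullable, take FIRST(<elsepart>) ∪ {[} = { -, ;, =, [, num }.
<decls> -> - contributes {-}.
From <decls> -> <param> num ; <param>: add FIRST(<param>) = { -, ;, =, [, num }.
Union: FIRST(<decls>) = { -, ;, =, [, num }.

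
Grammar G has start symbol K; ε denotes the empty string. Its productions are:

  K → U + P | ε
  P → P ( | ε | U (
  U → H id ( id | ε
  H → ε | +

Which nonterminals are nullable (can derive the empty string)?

{ H, K, P, U }

Directly nullable (have an ε-production): K, P, U, H.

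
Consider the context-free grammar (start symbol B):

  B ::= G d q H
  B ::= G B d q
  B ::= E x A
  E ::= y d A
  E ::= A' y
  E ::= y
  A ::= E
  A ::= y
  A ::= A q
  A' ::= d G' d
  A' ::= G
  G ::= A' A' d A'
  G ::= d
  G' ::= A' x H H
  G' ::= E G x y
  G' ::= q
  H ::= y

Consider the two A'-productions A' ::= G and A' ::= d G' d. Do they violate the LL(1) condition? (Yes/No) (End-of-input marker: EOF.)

FIRST(G) = { d } and FIRST(d G' d) = { d }.
Both contain d, so the two alternatives are not disjoint — LL(1) conflict.

Yes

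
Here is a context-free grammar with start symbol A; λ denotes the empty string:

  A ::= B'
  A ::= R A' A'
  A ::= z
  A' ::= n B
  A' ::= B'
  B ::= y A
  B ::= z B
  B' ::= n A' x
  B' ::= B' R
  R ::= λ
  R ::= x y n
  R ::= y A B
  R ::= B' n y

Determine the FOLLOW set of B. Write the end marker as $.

In A' ::= n B: B is at the end, add FOLLOW(A') = { $, n, x, y, z }.
In B ::= z B: B is at the end, add FOLLOW(B) = { $, n, x, y, z }.
In R ::= y A B: B is at the end, add FOLLOW(R) = { $, n, x, y, z }.
Union: FOLLOW(B) = { $, n, x, y, z }.

{ $, n, x, y, z }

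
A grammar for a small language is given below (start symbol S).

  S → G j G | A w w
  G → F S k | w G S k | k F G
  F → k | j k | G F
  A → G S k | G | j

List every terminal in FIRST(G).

From G → F S k: add FIRST(F) = { j, k, w }.
G → w G S k contributes {w}.
G → k F G contributes {k}.
Union: FIRST(G) = { j, k, w }.

{ j, k, w }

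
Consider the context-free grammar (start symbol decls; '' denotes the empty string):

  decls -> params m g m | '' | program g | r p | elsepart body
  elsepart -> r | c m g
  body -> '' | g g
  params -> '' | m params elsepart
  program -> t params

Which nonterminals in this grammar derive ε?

{ body, decls, params }

Directly nullable (have an ''-production): decls, body, params.
No other nonterminal has a production whose RHS symbols are all nullable.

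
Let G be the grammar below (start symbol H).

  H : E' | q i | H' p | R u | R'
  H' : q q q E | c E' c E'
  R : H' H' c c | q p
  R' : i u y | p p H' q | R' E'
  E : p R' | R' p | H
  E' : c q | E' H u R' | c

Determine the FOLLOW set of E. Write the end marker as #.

{ c, p, q }

In H' : q q q E: E is at the end, add FOLLOW(H') = { c, p, q }.
Union: FOLLOW(E) = { c, p, q }.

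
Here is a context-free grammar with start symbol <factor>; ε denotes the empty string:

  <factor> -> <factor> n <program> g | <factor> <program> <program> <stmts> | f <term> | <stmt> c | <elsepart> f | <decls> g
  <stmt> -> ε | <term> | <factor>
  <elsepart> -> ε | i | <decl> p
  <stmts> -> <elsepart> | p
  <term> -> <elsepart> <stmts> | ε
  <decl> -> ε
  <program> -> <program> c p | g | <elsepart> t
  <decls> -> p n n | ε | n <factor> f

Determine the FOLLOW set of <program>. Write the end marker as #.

In <factor> -> <factor> n <program> g: add FIRST(g) = { g }.
In <factor> -> <factor> <program> <program> <stmts>: add FIRST(<program> <stmts>) = { g, i, p, t }.
In <factor> -> <factor> <program> <program> <stmts>: add FIRST(<stmts>)\{ε} = { i, p }.
  Since <stmts> is nullable, also add FOLLOW(<factor>) = { #, c, f, g, i, n, p, t }.
In <program> -> <program> c p: add FIRST(c p) = { c }.
Union: FOLLOW(<program>) = { #, c, f, g, i, n, p, t }.

{ #, c, f, g, i, n, p, t }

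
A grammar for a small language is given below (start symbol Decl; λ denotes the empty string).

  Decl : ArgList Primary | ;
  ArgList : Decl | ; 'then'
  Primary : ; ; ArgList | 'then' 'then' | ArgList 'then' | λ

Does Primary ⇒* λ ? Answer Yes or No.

Yes

Primary has an λ-production, so Primary ⇒ λ.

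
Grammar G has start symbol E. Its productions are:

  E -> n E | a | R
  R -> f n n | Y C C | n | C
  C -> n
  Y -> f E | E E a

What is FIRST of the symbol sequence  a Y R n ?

{ a }

a is a terminal; add {a} and stop.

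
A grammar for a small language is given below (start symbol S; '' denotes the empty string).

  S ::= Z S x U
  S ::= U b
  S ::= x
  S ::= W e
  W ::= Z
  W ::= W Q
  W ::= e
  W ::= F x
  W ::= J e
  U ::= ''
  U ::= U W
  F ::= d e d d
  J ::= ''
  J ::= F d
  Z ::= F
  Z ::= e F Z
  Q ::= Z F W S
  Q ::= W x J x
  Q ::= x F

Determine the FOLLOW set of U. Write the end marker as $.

{ $, b, d, e, x }

In S ::= Z S x U: U is at the end, add FOLLOW(S) = { $, b, d, e, x }.
In S ::= U b: add FIRST(b) = { b }.
In U ::= U W: add FIRST(W) = { d, e }.
Union: FOLLOW(U) = { $, b, d, e, x }.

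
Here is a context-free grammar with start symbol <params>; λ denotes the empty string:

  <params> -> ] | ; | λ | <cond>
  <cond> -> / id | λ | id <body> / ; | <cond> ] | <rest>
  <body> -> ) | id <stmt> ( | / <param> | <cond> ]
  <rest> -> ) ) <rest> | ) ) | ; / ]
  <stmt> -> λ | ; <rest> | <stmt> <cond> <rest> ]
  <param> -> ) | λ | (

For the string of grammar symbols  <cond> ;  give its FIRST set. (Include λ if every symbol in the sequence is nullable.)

{ ), /, ;, ], id }

Add FIRST(<cond>)\{λ} = { ), /, ;, ], id }; <cond> is nullable, continue.
; is a terminal; add {;} and stop.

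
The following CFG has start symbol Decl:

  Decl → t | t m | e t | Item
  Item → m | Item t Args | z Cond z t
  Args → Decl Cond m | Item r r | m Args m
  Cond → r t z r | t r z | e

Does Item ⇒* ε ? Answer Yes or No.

No nonterminal in this grammar is nullable.
No production of Item has an RHS whose symbols are all nullable, so Item is not nullable.

No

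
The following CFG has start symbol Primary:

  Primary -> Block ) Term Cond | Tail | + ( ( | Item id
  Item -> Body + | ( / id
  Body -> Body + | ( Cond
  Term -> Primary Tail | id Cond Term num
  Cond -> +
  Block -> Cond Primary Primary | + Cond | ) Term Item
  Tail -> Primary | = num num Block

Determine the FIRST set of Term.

{ (, ), +, =, id }

From Term -> Primary Tail: add FIRST(Primary) = { (, ), +, = }.
Term -> id Cond Term num contributes {id}.
Union: FIRST(Term) = { (, ), +, =, id }.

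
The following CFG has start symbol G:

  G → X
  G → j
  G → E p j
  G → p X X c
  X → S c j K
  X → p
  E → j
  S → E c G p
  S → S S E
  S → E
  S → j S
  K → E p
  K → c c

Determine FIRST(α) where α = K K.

Add FIRST(K) = { c, j }; K is not nullable, stop.

{ c, j }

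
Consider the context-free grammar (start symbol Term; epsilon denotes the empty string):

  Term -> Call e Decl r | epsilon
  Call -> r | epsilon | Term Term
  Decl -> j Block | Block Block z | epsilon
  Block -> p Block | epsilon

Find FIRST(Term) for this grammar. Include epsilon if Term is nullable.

{ e, r, epsilon }

From Term -> Call e Decl r: Call nullable, take FIRST(Call) ∪ {e} = { e, r }.
Term -> epsilon contributes epsilon.
Union: FIRST(Term) = { e, r, epsilon }.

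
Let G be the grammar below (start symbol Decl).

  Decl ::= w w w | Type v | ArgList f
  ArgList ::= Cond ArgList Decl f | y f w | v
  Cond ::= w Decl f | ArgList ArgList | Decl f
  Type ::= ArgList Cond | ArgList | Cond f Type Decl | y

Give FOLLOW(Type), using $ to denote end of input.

{ v, w, y }

In Decl ::= Type v: add FIRST(v) = { v }.
In Type ::= Cond f Type Decl: add FIRST(Decl) = { v, w, y }.
Union: FOLLOW(Type) = { v, w, y }.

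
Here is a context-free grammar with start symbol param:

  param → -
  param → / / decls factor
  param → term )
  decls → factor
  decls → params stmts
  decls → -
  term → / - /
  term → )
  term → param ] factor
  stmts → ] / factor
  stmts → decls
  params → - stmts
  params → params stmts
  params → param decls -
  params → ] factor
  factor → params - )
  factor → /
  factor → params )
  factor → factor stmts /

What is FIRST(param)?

{ ), -, / }

param → - contributes {-}.
param → / / decls factor contributes {/}.
From param → term ): add FIRST(term) = { ), -, / }.
Union: FIRST(param) = { ), -, / }.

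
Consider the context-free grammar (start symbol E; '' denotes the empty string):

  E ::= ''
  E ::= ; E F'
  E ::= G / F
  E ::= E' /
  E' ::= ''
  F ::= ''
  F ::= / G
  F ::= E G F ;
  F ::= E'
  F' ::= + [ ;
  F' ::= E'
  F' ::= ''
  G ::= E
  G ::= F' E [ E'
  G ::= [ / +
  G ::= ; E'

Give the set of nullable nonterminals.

{ E, E', F, F', G }

Directly nullable (have an ''-production): E, E', F, F'.
G ::= E with every symbol nullable, so G is nullable.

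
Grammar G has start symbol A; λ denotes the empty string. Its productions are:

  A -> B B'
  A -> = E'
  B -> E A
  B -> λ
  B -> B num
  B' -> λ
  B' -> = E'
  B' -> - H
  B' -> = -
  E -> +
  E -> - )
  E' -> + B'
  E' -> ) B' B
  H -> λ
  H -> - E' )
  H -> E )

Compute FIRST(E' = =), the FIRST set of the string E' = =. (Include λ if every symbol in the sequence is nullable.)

{ ), + }

Add FIRST(E') = { ), + }; E' is not nullable, stop.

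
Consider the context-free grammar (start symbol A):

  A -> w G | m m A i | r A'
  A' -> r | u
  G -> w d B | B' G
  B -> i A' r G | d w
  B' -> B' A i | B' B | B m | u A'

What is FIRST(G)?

{ d, i, u, w }

G -> w d B contributes {w}.
From G -> B' G: add FIRST(B') = { d, i, u }.
Union: FIRST(G) = { d, i, u, w }.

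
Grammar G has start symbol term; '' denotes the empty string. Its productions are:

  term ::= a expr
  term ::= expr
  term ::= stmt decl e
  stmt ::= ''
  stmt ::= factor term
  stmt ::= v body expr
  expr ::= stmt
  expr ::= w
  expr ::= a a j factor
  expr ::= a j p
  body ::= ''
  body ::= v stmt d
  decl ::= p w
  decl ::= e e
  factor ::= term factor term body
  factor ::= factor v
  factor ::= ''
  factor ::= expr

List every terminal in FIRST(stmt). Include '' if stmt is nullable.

{ a, e, p, v, w, '' }

stmt ::= '' contributes ''.
From stmt ::= factor term: factor, term nullable, take FIRST(factor) ∪ FIRST(term) = { a, e, p, v, w }; also '' since the whole RHS is nullable.
stmt ::= v body expr contributes {v}.
Union: FIRST(stmt) = { a, e, p, v, w, '' }.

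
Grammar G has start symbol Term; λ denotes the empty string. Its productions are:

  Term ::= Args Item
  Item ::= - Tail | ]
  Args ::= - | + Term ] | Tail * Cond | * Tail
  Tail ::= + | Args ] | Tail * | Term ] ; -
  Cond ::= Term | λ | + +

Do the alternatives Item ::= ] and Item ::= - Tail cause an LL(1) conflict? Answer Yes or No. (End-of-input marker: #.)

FIRST(]) = { ] } and FIRST(- Tail) = { - }.
The FIRST sets are disjoint and neither alternative is nullable — no conflict.

No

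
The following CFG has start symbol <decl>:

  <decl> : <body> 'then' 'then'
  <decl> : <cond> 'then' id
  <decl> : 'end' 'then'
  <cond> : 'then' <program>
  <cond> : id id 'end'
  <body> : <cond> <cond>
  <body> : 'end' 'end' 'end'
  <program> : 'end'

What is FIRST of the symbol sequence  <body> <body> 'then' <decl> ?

{ 'end', 'then', id }

Add FIRST(<body>) = { 'end', 'then', id }; <body> is not nullable, stop.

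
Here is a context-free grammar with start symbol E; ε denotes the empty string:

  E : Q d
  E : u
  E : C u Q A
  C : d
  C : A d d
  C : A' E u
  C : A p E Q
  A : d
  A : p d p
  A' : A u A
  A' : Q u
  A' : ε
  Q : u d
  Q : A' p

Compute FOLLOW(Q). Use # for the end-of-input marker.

{ d, p, u }

In E : Q d: add FIRST(d) = { d }.
In E : C u Q A: add FIRST(A) = { d, p }.
In C : A p E Q: Q is at the end, add FOLLOW(C) = { u }.
In A' : Q u: add FIRST(u) = { u }.
Union: FOLLOW(Q) = { d, p, u }.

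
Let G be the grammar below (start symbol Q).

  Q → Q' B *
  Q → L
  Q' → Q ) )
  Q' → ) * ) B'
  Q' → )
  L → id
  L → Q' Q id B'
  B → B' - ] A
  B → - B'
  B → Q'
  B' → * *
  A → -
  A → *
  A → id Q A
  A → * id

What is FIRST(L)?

L → id contributes {id}.
From L → Q' Q id B': add FIRST(Q') = { ), id }.
Union: FIRST(L) = { ), id }.

{ ), id }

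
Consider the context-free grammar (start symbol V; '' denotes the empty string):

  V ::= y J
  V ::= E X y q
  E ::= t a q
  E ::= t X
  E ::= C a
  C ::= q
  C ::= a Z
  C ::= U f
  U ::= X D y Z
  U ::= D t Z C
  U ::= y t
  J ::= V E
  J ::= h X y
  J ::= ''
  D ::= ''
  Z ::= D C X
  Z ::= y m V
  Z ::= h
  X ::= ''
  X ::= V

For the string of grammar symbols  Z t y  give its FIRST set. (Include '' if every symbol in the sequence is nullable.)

Add FIRST(Z) = { a, h, q, t, y }; Z is not nullable, stop.

{ a, h, q, t, y }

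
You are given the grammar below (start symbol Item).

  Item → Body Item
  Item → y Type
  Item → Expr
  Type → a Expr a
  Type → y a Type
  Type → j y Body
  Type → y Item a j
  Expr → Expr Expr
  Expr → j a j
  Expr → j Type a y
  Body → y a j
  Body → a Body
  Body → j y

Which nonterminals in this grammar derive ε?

{ } (none)

No nonterminal has an empty production or an RHS whose symbols are all nullable.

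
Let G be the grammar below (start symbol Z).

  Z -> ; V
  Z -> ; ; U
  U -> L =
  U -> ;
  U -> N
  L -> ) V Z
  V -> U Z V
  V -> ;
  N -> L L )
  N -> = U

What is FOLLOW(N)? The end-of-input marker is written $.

{ $, ), ;, = }

In U -> N: N is at the end, add FOLLOW(U) = { $, ), ;, = }.
Union: FOLLOW(N) = { $, ), ;, = }.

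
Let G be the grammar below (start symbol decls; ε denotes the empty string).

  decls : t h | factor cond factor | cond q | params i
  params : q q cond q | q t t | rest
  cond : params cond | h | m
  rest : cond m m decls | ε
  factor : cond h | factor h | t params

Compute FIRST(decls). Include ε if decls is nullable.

{ h, i, m, q, t }

decls : t h contributes {t}.
From decls : factor cond factor: add FIRST(factor) = { h, m, q, t }.
From decls : cond q: add FIRST(cond) = { h, m, q }.
From decls : params i: params nullable, take FIRST(params) ∪ {i} = { h, i, m, q }.
Union: FIRST(decls) = { h, i, m, q, t }.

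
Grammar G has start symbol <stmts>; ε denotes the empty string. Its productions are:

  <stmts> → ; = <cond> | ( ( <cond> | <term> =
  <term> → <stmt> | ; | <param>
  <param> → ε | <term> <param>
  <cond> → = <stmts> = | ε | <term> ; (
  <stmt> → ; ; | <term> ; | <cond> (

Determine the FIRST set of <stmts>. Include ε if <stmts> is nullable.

{ (, ;, = }

<stmts> → ; = <cond> contributes {;}.
<stmts> → ( ( <cond> contributes {(}.
From <stmts> → <term> =: <term> nullable, take FIRST(<term>) ∪ {=} = { (, ;, = }.
Union: FIRST(<stmts>) = { (, ;, = }.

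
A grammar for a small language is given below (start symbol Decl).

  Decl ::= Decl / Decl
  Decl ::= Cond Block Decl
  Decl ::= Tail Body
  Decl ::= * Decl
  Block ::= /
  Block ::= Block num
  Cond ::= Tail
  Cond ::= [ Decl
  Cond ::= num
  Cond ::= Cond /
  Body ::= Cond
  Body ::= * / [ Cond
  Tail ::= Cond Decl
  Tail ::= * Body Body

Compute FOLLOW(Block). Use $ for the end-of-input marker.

{ *, [, num }

In Decl ::= Cond Block Decl: add FIRST(Decl) = { *, [, num }.
In Block ::= Block num: add FIRST(num) = { num }.
Union: FOLLOW(Block) = { *, [, num }.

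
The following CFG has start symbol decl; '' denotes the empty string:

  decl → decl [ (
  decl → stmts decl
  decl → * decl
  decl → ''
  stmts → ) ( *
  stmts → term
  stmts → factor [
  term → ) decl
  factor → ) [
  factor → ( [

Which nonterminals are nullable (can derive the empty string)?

Directly nullable (have an ''-production): decl.
No other nonterminal has a production whose RHS symbols are all nullable.

{ decl }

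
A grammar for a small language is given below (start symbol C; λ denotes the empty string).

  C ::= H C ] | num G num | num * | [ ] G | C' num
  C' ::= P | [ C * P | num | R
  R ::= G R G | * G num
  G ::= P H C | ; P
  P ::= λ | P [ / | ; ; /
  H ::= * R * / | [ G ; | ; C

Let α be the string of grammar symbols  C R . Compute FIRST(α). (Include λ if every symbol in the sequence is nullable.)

{ *, ;, [, num }

Add FIRST(C) = { *, ;, [, num }; C is not nullable, stop.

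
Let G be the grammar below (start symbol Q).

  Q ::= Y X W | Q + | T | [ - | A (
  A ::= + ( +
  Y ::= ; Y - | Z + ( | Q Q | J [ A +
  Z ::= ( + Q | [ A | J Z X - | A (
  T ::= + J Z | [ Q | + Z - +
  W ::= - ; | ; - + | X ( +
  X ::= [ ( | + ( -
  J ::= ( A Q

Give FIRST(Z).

Z ::= ( + Q contributes {(}.
Z ::= [ A contributes {[}.
From Z ::= J Z X -: add FIRST(J) = { ( }.
From Z ::= A (: add FIRST(A) = { + }.
Union: FIRST(Z) = { (, +, [ }.

{ (, +, [ }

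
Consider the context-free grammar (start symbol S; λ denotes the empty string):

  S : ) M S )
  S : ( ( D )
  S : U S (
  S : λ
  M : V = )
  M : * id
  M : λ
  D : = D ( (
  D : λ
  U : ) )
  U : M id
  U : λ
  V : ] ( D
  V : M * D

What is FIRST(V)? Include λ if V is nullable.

{ *, ] }

V : ] ( D contributes {]}.
From V : M * D: M nullable, take FIRST(M) ∪ {*} = { *, ] }.
Union: FIRST(V) = { *, ] }.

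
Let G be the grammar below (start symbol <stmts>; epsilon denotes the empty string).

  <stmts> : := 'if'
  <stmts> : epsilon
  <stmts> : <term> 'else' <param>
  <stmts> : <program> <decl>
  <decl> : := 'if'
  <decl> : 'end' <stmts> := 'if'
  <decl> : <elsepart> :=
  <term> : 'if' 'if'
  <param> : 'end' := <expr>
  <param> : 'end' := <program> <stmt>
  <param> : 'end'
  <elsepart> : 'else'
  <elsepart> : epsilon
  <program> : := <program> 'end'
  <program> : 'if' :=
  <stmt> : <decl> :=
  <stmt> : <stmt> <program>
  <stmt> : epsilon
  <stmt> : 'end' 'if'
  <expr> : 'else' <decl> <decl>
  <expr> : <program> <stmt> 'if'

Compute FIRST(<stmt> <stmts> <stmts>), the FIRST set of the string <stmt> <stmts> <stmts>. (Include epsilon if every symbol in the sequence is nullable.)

{ 'else', 'end', 'if', :=, epsilon }

Add FIRST(<stmt>)\{epsilon} = { 'else', 'end', 'if', := }; <stmt> is nullable, continue.
Add FIRST(<stmts>)\{epsilon} = { 'if', := }; <stmts> is nullable, continue.
Add FIRST(<stmts>)\{epsilon} = { 'if', := }; <stmts> is nullable, continue.
Every symbol is nullable, so include epsilon.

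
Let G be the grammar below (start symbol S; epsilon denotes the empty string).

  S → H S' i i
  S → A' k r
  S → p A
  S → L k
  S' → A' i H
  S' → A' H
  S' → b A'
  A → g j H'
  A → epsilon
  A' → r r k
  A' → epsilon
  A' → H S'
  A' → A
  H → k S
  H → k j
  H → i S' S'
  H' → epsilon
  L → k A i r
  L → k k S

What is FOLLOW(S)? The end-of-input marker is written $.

S is the start symbol, so $ ∈ FOLLOW(S).
In H → k S: S is at the end, add FOLLOW(H) = { b, g, i, k, r }.
In L → k k S: S is at the end, add FOLLOW(L) = { k }.
Union: FOLLOW(S) = { $, b, g, i, k, r }.

{ $, b, g, i, k, r }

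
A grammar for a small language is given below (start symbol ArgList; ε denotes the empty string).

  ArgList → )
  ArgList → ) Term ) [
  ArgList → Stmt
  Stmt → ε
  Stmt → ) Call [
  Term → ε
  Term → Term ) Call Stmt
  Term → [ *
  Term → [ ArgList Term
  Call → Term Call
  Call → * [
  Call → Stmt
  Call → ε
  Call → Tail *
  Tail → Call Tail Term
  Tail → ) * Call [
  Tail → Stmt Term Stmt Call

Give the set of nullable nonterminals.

{ ArgList, Call, Stmt, Tail, Term }

Directly nullable (have an ε-production): Stmt, Term, Call.
Tail → Call Tail Term with every symbol nullable, so Tail is nullable.
ArgList → Stmt with every symbol nullable, so ArgList is nullable.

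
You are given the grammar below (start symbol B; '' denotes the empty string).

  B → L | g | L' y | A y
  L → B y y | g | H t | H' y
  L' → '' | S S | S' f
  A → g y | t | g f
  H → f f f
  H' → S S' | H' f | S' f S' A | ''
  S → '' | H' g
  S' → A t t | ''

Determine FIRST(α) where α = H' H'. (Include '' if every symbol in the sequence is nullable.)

Add FIRST(H')\{''} = { f, g, t }; H' is nullable, continue.
Add FIRST(H')\{''} = { f, g, t }; H' is nullable, continue.
Every symbol is nullable, so include ''.

{ f, g, t, '' }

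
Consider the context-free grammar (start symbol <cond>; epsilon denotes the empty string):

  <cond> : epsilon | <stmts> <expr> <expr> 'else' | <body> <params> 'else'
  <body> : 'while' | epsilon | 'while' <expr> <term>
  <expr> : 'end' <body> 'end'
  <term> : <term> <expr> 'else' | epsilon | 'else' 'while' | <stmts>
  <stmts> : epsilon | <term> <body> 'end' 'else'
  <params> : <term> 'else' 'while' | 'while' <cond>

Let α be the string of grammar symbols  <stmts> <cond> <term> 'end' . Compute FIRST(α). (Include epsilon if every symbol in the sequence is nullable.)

{ 'else', 'end', 'while' }

Add FIRST(<stmts>)\{epsilon} = { 'else', 'end', 'while' }; <stmts> is nullable, continue.
Add FIRST(<cond>)\{epsilon} = { 'else', 'end', 'while' }; <cond> is nullable, continue.
Add FIRST(<term>)\{epsilon} = { 'else', 'end', 'while' }; <term> is nullable, continue.
'end' is a terminal; add {'end'} and stop.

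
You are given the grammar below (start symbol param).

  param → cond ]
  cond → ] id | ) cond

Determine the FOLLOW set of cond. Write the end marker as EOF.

{ ] }

In param → cond ]: add FIRST(]) = { ] }.
In cond → ) cond: cond is at the end, add FOLLOW(cond) = { ] }.
Union: FOLLOW(cond) = { ] }.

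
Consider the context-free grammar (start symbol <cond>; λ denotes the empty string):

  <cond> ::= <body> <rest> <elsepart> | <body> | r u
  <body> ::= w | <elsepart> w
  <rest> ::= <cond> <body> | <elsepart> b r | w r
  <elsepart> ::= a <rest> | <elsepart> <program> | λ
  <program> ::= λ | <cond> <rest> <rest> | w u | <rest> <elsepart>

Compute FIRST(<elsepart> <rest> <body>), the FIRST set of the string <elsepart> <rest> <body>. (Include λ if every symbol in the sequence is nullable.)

Add FIRST(<elsepart>)\{λ} = { a, b, r, w }; <elsepart> is nullable, continue.
Add FIRST(<rest>) = { a, b, r, w }; <rest> is not nullable, stop.

{ a, b, r, w }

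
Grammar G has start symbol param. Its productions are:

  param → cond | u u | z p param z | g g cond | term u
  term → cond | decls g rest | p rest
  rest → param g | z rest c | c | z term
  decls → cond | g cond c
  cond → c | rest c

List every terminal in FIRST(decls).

{ c, g, p, u, z }

From decls → cond: add FIRST(cond) = { c, g, p, u, z }.
decls → g cond c contributes {g}.
Union: FIRST(decls) = { c, g, p, u, z }.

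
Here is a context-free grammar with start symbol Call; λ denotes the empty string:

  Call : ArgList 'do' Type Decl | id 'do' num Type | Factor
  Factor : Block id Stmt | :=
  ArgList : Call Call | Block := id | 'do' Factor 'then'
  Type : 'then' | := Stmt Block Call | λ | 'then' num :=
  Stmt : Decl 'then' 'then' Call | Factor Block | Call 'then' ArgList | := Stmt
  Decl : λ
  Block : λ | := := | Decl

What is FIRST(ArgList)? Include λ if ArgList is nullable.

{ 'do', :=, id }

From ArgList : Call Call: add FIRST(Call) = { 'do', :=, id }.
From ArgList : Block := id: Block nullable, take FIRST(Block) ∪ {:=} = { := }.
ArgList : 'do' Factor 'then' contributes {'do'}.
Union: FIRST(ArgList) = { 'do', :=, id }.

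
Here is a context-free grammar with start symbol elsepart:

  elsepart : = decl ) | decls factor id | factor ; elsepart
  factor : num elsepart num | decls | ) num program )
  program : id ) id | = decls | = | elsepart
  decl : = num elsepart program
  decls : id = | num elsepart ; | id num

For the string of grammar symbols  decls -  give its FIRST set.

{ id, num }

Add FIRST(decls) = { id, num }; decls is not nullable, stop.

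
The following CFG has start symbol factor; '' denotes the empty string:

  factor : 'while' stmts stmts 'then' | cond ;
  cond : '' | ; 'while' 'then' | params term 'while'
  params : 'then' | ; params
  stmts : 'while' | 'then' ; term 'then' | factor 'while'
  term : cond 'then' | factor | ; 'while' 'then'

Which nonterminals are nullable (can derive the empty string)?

{ cond }

Directly nullable (have an ''-production): cond.
No other nonterminal has a production whose RHS symbols are all nullable.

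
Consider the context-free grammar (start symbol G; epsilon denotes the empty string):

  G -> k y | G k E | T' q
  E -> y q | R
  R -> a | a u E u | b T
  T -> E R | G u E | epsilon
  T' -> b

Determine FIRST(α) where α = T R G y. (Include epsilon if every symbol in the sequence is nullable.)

Add FIRST(T)\{epsilon} = { a, b, k, y }; T is nullable, continue.
Add FIRST(R) = { a, b }; R is not nullable, stop.

{ a, b, k, y }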